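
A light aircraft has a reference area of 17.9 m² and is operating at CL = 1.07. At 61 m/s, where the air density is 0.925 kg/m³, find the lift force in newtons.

Dynamic pressure q = ½ρv² = ½ × 0.925 × 61² = 1721 Pa.
L = q·S·CL = 1721 × 17.9 × 1.07 = 33000 N ≈ 33 kN

L = 33000 N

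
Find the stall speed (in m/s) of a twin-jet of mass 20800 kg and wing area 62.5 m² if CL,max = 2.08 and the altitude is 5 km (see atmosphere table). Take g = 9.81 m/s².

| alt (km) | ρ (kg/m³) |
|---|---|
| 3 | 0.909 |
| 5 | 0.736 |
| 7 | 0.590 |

At 5 km, from the table: ρ = 0.736 kg/m³.
Stall occurs when L = W at CL,max. W = mg = 20800 × 9.81 = 2.04×10^5 N.
From L = ½ρV²S·CL,max = W: V_stall = √(2W/(ρSCL,max)) = √(2·2.04×10^5/(0.736·62.5·2.08))
V_stall = √4265 = 65.3 m/s

V_stall = 65.3 m/s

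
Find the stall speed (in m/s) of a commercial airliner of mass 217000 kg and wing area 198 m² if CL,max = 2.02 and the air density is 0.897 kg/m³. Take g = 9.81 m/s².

V_stall = 109 m/s

Stall occurs when L = W at CL,max. W = mg = 217000 × 9.81 = 2.129×10^6 N.
V_stall = √(2W/(ρ·S·CL,max)) = √(2 × 2.129×10^6 / (0.897 × 198 × 2.02))
V_stall = √11870 = 109 m/s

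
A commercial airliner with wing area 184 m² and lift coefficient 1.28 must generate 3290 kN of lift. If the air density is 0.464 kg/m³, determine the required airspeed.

v = 245 m/s

L = ½ρv²S·CL ⇒ v = √(2L/(ρ·S·CL))
v = √(2 × 3.29×10^6 / (0.464 × 184 × 1.28)) = √60210 = 245 m/s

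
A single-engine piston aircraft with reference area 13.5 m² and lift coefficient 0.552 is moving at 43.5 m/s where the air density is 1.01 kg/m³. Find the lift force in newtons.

L = 7120 N

L = ½ρv²S·CL = ½ × 1.01 × 43.5² × 13.5 × 0.552 = 7120 N ≈ 7.12 kN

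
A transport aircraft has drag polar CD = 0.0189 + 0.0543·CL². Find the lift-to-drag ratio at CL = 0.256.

L/D = 11.4

CD = 0.0189 + 0.0543 × 0.256² = 0.02246
L/D = CL/CD = 0.256 / 0.02246 = 11.4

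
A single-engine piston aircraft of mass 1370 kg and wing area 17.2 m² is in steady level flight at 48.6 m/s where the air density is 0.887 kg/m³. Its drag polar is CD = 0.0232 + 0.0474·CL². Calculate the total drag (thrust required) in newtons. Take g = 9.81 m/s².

D = 893 N

Weight W = mg = 1370 × 9.81 = 13440 N; in level flight L = W.
Dynamic pressure q = 0.5 × 0.887 × 48.6² = 1048 Pa.
CL = 2W/(ρv²S) = 2×13440/(0.887×48.6²×17.2) = 0.7459.
CD = 0.0232 + 0.0474 × 0.7459² = 0.04957.
D = q·S·CD = 1048 × 17.2 × 0.04957 = 893.2 N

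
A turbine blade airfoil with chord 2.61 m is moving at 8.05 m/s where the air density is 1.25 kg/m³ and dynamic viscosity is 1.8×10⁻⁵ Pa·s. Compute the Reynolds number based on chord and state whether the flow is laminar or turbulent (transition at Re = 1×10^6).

Re = 1.46×10^6 (turbulent)

Re = ρ·v·c/μ = 1.25 × 8.05 × 2.61 / (1.8×10⁻⁵) = 1.46×10^6
Since 1.46×10^6 > 1×10^6, the flow is turbulent.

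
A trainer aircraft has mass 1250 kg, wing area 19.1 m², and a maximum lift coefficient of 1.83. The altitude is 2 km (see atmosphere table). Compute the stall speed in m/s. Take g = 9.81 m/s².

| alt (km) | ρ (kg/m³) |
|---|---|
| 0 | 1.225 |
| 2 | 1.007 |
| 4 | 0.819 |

V_stall = 26.4 m/s

At 2 km, from the table: ρ = 1.007 kg/m³.
At stall, lift equals weight: L = W = m·g = 1250 × 9.81 = 12260 N.
From L = ½ρV²S·CL,max = W: V_stall = √(2W/(ρSCL,max)) = √(2·12260/(1.007·19.1·1.83))
V_stall = √696.8 = 26.4 m/s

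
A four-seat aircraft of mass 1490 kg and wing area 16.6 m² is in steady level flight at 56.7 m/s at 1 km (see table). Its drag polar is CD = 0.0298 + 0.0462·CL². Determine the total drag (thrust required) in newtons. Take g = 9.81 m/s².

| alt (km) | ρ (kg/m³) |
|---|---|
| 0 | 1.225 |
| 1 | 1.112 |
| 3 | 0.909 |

D = 1220 N

At 1 km, from the table: ρ = 1.112 kg/m³.
In steady level flight, lift balances weight: W = mg = 1490 × 9.81 = 14617 N.
q = ½ρv² = ½ × 1.112 × 56.7² = 1787 Pa.
Required CL = L/(qS) = 14617/(1787·16.6) = 0.4926.
CD = 0.0298 + 0.0462 × 0.4926² = 0.04101.
D = q·S·CD = 1787 × 16.6 × 0.04101 = 1217 N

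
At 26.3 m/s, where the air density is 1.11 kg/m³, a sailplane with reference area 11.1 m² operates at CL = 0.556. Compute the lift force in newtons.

L = 2370 N

Dynamic pressure q = ½ρv² = ½ × 1.11 × 26.3² = 383.9 Pa.
L = q·S·CL = 383.9 × 11.1 × 0.556 = 2370 N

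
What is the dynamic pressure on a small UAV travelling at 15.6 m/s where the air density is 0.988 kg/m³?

q = ½ρv² = ½ × 0.988 × 15.6² = 120 Pa

q = 120 Pa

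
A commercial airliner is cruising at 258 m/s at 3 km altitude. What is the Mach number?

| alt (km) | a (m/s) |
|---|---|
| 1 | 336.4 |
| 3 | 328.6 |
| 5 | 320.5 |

M = 0.785

At 3 km, from the table: a = 328.6 m/s.
M = v/a = 258 / 328.6 = 0.785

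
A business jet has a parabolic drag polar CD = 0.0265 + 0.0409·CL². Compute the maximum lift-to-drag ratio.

For CD = CD0 + K·CL², (L/D)max occurs at CL* = √(CD0/K) and equals 1/(2√(K·CD0)).
(L/D)max = 1/(2√(0.0409 × 0.0265)) = 1/(2 × 0.03292) = 15.2

(L/D)max = 15.2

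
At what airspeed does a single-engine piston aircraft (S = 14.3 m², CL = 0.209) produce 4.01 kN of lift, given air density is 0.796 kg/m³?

L = ½ρv²S·CL ⇒ v = √(2L/(ρ·S·CL))
v = √(2 × 4010 / (0.796 × 14.3 × 0.209)) = √3371 = 58.1 m/s

v = 58.1 m/s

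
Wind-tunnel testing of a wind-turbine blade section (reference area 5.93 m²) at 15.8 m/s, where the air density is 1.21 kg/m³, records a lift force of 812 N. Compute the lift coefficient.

CL = 0.907

From L = ½ρv²S·CL, rearranging gives CL = 2L/(ρv²S).
CL = 2 × 812 / (1.21 × 15.8² × 5.93) = 0.907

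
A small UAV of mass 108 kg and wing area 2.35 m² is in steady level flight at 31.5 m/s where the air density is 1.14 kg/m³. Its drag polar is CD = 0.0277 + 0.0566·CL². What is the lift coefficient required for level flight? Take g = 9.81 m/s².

Level flight ⇒ L = W = m·g = 108 × 9.81 = 1059.5 N.
Dynamic pressure q = 0.5 × 1.14 × 31.5² = 565.6 Pa.
CL = 2W/(ρv²S) = 2×1059.5/(1.14×31.5²×2.35) = 0.7971.

CL = 0.797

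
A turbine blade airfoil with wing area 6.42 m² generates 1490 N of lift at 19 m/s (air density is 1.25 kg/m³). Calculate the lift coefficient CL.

CL = 1.03

From L = ½ρv²S·CL, rearranging gives CL = 2L/(ρv²S).
CL = 2 × 1490 / (1.25 × 19² × 6.42) = 1.03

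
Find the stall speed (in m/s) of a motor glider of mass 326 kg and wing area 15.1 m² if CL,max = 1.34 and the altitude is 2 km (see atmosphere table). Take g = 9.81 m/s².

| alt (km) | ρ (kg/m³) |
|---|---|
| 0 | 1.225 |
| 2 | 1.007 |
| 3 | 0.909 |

At 2 km, from the table: ρ = 1.007 kg/m³.
At stall, lift equals weight: L = W = m·g = 326 × 9.81 = 3198 N.
From L = ½ρV²S·CL,max = W: V_stall = √(2W/(ρSCL,max)) = √(2·3198/(1.007·15.1·1.34))
V_stall = √313.9 = 17.7 m/s

V_stall = 17.7 m/s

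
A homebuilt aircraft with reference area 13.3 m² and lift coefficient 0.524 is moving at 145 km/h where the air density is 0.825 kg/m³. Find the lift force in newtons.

Convert speed: v = 145 km/h ÷ 3.6 = 40.28 m/s.
L = ½ρv²S·CL = ½ × 0.825 × 40.28² × 13.3 × 0.524 = 4660 N

L = 4660 N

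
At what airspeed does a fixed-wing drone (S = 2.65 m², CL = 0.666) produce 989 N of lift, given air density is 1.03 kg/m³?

L = ½ρv²S·CL ⇒ v = √(2L/(ρ·S·CL))
v = √(2 × 989 / (1.03 × 2.65 × 0.666)) = √1088 = 33 m/s

v = 33 m/s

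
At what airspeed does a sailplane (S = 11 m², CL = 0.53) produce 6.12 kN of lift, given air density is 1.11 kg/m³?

v = 43.5 m/s

L = ½ρv²S·CL ⇒ v = √(2L/(ρ·S·CL))
v = √(2 × 6120 / (1.11 × 11 × 0.53)) = √1891 = 43.5 m/s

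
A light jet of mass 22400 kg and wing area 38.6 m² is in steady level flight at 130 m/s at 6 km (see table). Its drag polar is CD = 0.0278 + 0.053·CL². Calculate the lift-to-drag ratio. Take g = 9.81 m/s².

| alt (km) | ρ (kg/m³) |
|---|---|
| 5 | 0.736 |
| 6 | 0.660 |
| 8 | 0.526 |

At 6 km, from the table: ρ = 0.660 kg/m³.
Weight W = mg = 22400 × 9.81 = 2.1974×10^5 N; in level flight L = W.
q = ½ρv² = ½ × 0.66 × 130² = 5577 Pa.
CL = 2W/(ρv²S) = 2×2.1974×10^5/(0.66×130²×38.6) = 1.021.
CD = 0.0278 + 0.053 × 1.021² = 0.08302.
L/D = CL/CD = 1.021 / 0.08302 = 12.3

L/D = 12.3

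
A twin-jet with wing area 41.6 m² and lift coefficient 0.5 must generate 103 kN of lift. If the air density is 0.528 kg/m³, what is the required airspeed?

L = ½ρv²S·CL ⇒ v = √(2L/(ρ·S·CL))
v = √(2 × 1.03×10^5 / (0.528 × 41.6 × 0.5)) = √18760 = 137 m/s

v = 137 m/s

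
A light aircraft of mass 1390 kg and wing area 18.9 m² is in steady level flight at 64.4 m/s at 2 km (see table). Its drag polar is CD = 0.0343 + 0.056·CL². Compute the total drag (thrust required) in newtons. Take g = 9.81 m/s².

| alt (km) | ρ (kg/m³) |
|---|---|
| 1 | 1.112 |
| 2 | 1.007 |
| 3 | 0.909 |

D = 1620 N

At 2 km, from the table: ρ = 1.007 kg/m³.
Weight W = mg = 1390 × 9.81 = 13636 N; in level flight L = W.
Dynamic pressure q = 0.5 × 1.007 × 64.4² = 2088 Pa.
Required CL = L/(qS) = 13636/(2088·18.9) = 0.3455.
CD = 0.0343 + 0.056 × 0.3455² = 0.04098.
D = q·S·CD = 2088 × 18.9 × 0.04098 = 1618 N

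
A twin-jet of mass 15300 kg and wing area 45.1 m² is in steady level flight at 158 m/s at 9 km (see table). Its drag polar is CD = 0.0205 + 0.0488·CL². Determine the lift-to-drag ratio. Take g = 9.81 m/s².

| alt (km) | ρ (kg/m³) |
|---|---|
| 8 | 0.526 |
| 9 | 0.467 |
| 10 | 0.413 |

At 9 km, from the table: ρ = 0.467 kg/m³.
Level flight ⇒ L = W = m·g = 15300 × 9.81 = 1.5009×10^5 N.
q = ½ρv² = ½ × 0.467 × 158² = 5829 Pa.
CL = 2W/(ρv²S) = 2×1.5009×10^5/(0.467×158²×45.1) = 0.5709.
CD = 0.0205 + 0.0488 × 0.5709² = 0.03641.
L/D = CL/CD = 0.5709 / 0.03641 = 15.7

L/D = 15.7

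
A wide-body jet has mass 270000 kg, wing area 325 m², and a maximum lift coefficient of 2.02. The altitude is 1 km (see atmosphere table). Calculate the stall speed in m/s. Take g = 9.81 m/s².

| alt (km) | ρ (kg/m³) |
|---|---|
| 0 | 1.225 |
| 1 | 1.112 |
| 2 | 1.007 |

V_stall = 85.2 m/s

At 1 km, from the table: ρ = 1.112 kg/m³.
Weight W = mg = 270000 × 9.81 = 2.649×10^6 N.
From L = ½ρV²S·CL,max = W: V_stall = √(2W/(ρSCL,max)) = √(2·2.649×10^6/(1.112·325·2.02))
V_stall = √7256 = 85.2 m/s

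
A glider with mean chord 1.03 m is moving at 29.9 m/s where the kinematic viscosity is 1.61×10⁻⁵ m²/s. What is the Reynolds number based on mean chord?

Re = 1.91×10^6

Re = v·c/ν = 29.9 × 1.03 / (1.61×10⁻⁵) = 1.91×10^6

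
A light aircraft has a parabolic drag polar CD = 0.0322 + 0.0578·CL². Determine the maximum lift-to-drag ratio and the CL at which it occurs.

For CD = CD0 + K·CL², (L/D)max occurs at CL* = √(CD0/K) and equals 1/(2√(K·CD0)).
(L/D)max = 1/(2√(0.0578 × 0.0322)) = 1/(2 × 0.04314) = 11.6
CL* = √(0.0322/0.0578) = 0.746

(L/D)max = 11.6, at CL = 0.746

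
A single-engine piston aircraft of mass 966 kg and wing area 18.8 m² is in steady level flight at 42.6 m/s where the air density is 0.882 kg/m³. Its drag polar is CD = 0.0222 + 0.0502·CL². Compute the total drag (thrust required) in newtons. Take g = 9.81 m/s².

D = 634 N

Weight W = mg = 966 × 9.81 = 9476.5 N; in level flight L = W.
q = ½ρv² = ½ × 0.882 × 42.6² = 800.3 Pa.
CL = 2W/(ρv²S) = 2×9476.5/(0.882×42.6²×18.8) = 0.6298.
CD = 0.0222 + 0.0502 × 0.6298² = 0.04211.
D = q·S·CD = 800.3 × 18.8 × 0.04211 = 633.6 N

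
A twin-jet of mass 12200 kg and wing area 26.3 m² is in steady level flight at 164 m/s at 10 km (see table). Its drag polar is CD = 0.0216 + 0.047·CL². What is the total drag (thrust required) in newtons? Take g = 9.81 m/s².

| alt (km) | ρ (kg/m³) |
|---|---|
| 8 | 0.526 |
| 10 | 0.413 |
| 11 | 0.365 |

At 10 km, from the table: ρ = 0.413 kg/m³.
Level flight ⇒ L = W = m·g = 12200 × 9.81 = 1.1968×10^5 N.
Dynamic pressure q = 0.5 × 0.413 × 164² = 5554 Pa.
CL = W/(q·S) = 1.1968×10^5 / (5554 × 26.3) = 0.8193.
CD = 0.0216 + 0.047 × 0.8193² = 0.05315.
D = q·S·CD = 5554 × 26.3 × 0.05315 = 7764 N

D = 7760 N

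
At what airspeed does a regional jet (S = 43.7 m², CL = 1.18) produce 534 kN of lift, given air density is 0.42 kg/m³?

v = 222 m/s

L = ½ρv²S·CL ⇒ v = √(2L/(ρ·S·CL))
v = √(2 × 5.34×10^5 / (0.42 × 43.7 × 1.18)) = √49310 = 222 m/s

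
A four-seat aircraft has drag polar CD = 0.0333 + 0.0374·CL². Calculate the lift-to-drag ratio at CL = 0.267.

CD = 0.0333 + 0.0374 × 0.267² = 0.03597
L/D = CL/CD = 0.267 / 0.03597 = 7.42

L/D = 7.42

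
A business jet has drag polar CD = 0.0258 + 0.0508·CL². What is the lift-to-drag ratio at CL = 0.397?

L/D = 11.7

CD = 0.0258 + 0.0508 × 0.397² = 0.03381
L/D = CL/CD = 0.397 / 0.03381 = 11.7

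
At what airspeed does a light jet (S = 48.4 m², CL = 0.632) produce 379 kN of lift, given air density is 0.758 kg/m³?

v = 181 m/s

L = ½ρv²S·CL ⇒ v = √(2L/(ρ·S·CL))
v = √(2 × 3.79×10^5 / (0.758 × 48.4 × 0.632)) = √32690 = 181 m/s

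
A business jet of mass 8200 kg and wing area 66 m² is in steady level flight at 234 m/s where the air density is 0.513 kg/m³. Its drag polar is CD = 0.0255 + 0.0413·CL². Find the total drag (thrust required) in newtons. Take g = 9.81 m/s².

Weight W = mg = 8200 × 9.81 = 80442 N; in level flight L = W.
q = ½ρv² = ½ × 0.513 × 234² = 14040 Pa.
CL = 2W/(ρv²S) = 2×80442/(0.513×234²×66) = 0.08678.
CD = 0.0255 + 0.0413 × 0.08678² = 0.02581.
D = q·S·CD = 14040 × 66 × 0.02581 = 23930 N

D = 23900 N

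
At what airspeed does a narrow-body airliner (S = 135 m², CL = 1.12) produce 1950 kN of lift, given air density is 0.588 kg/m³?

L = ½ρv²S·CL ⇒ v = √(2L/(ρ·S·CL))
v = √(2 × 1.95×10^6 / (0.588 × 135 × 1.12)) = √43870 = 209 m/s

v = 209 m/s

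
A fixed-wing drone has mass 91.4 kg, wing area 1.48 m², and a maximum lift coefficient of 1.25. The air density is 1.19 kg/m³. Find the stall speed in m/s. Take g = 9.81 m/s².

V_stall = 28.5 m/s

At stall, lift equals weight: L = W = m·g = 91.4 × 9.81 = 896.6 N.
V_stall = √(2W/(ρ·S·CL,max)) = √(2 × 896.6 / (1.19 × 1.48 × 1.25))
V_stall = √814.6 = 28.5 m/s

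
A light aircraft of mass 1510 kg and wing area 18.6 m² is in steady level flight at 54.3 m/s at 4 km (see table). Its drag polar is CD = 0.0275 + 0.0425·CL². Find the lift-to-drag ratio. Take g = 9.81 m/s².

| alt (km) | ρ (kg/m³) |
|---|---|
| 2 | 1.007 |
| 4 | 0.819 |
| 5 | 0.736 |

At 4 km, from the table: ρ = 0.819 kg/m³.
In steady level flight, lift balances weight: W = mg = 1510 × 9.81 = 14813 N.
q = ½ρv² = ½ × 0.819 × 54.3² = 1207 Pa.
Required CL = L/(qS) = 14813/(1207·18.6) = 0.6596.
CD = 0.0275 + 0.0425 × 0.6596² = 0.04599.
L/D = CL/CD = 0.6596 / 0.04599 = 14.3

L/D = 14.3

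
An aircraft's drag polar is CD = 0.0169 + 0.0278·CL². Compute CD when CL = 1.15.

CD = 0.0537

CD = 0.0169 + 0.0278 × 1.15² = 0.0169 + 0.03677 = 0.0537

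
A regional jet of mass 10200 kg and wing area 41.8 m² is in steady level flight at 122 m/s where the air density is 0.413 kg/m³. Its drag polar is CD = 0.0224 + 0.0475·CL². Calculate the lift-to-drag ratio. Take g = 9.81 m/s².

In steady level flight, lift balances weight: W = mg = 10200 × 9.81 = 1.0006×10^5 N.
q = ½ρv² = ½ × 0.413 × 122² = 3074 Pa.
CL = W/(q·S) = 1.0006×10^5 / (3074 × 41.8) = 0.7788.
CD = 0.0224 + 0.0475 × 0.7788² = 0.05121.
L/D = CL/CD = 0.7788 / 0.05121 = 15.2

L/D = 15.2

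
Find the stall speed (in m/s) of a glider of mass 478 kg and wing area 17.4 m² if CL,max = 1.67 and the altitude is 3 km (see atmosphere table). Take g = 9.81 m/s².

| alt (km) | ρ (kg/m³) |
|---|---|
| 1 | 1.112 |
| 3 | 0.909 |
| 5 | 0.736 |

V_stall = 18.8 m/s

At 3 km, from the table: ρ = 0.909 kg/m³.
Weight W = mg = 478 × 9.81 = 4689 N.
V_stall = √(2W/(ρ·S·CL,max)) = √(2 × 4689 / (0.909 × 17.4 × 1.67))
V_stall = √355.1 = 18.8 m/s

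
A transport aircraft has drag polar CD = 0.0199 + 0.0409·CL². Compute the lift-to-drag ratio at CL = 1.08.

L/D = 16

CD = 0.0199 + 0.0409 × 1.08² = 0.06761
L/D = CL/CD = 1.08 / 0.06761 = 16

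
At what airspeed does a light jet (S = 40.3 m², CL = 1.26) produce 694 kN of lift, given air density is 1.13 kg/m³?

v = 156 m/s

L = ½ρv²S·CL ⇒ v = √(2L/(ρ·S·CL))
v = √(2 × 6.94×10^5 / (1.13 × 40.3 × 1.26)) = √24190 = 156 m/s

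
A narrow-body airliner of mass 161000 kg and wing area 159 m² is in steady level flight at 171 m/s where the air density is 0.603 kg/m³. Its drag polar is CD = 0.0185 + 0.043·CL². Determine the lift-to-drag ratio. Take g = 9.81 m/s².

Weight W = mg = 161000 × 9.81 = 1.5794×10^6 N; in level flight L = W.
q = ½ρv² = ½ × 0.603 × 171² = 8816 Pa.
Required CL = L/(qS) = 1.5794×10^6/(8816·159) = 1.127.
CD = 0.0185 + 0.043 × 1.127² = 0.07309.
L/D = CL/CD = 1.127 / 0.07309 = 15.4

L/D = 15.4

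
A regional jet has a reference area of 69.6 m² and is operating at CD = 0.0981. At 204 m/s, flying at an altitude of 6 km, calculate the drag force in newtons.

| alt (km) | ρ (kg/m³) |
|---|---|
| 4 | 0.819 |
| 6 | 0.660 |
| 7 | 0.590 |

At 6 km, from the table: ρ = 0.660 kg/m³.
Dynamic pressure q = ½ρv² = ½ × 0.66 × 204² = 13730 Pa.
D = q·S·CD = 13730 × 69.6 × 0.0981 = 93800 N ≈ 93.8 kN

D = 93800 N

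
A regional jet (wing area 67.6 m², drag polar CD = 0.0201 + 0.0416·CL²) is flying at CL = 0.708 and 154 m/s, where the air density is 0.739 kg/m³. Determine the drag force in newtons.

CD = 0.0201 + 0.0416 × 0.708² = 0.04095
D = ½ρv²S·CD = ½ × 0.739 × 154² × 67.6 × 0.04095 = 24300 N

D = 24300 N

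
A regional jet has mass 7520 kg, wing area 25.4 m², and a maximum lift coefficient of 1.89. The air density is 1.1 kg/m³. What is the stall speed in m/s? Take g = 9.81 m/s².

Weight W = mg = 7520 × 9.81 = 73770 N.
From L = ½ρV²S·CL,max = W: V_stall = √(2W/(ρSCL,max)) = √(2·73770/(1.1·25.4·1.89))
V_stall = √2794 = 52.9 m/s

V_stall = 52.9 m/s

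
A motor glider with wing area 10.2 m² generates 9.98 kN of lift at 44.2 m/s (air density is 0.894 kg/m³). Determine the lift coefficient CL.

From L = ½ρv²S·CL, rearranging gives CL = 2L/(ρv²S).
CL = 2 × 9980 / (0.894 × 44.2² × 10.2) = 1.12

CL = 1.12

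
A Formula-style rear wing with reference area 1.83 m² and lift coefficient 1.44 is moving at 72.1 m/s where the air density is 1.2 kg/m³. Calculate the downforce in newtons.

L = ½ρv²S·CL = ½ × 1.2 × 72.1² × 1.83 × 1.44 = 8220 N ≈ 8.22 kN

L = 8220 N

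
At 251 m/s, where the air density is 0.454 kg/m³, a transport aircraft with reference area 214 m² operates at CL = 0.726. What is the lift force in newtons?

L = 2.22×10^6 N

Dynamic pressure q = ½ρv² = ½ × 0.454 × 251² = 14300 Pa.
L = q·S·CL = 14300 × 214 × 0.726 = 2.22×10^6 N ≈ 2220 kN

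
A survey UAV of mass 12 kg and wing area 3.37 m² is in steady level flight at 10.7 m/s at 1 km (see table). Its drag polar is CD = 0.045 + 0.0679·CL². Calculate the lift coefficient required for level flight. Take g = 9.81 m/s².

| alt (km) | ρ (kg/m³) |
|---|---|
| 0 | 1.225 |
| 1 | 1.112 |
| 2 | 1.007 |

CL = 0.549

At 1 km, from the table: ρ = 1.112 kg/m³.
Level flight ⇒ L = W = m·g = 12 × 9.81 = 117.72 N.
q = ½ρv² = ½ × 1.112 × 10.7² = 63.66 Pa.
CL = 2W/(ρv²S) = 2×117.72/(1.112×10.7²×3.37) = 0.5488.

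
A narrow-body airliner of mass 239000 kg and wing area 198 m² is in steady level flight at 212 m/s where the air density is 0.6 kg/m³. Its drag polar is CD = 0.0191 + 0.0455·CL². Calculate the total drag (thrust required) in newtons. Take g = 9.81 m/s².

D = 1.45×10^5 N

Weight W = mg = 239000 × 9.81 = 2.3446×10^6 N; in level flight L = W.
Dynamic pressure q = 0.5 × 0.6 × 212² = 13480 Pa.
CL = 2W/(ρv²S) = 2×2.3446×10^6/(0.6×212²×198) = 0.8782.
CD = 0.0191 + 0.0455 × 0.8782² = 0.05419.
D = q·S·CD = 13480 × 198 × 0.05419 = 1.447×10^5 N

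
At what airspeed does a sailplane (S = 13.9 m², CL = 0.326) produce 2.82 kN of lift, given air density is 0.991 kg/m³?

v = 35.4 m/s

L = ½ρv²S·CL ⇒ v = √(2L/(ρ·S·CL))
v = √(2 × 2820 / (0.991 × 13.9 × 0.326)) = √1256 = 35.4 m/s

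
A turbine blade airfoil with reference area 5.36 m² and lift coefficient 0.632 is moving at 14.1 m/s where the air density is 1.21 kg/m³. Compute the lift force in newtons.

Dynamic pressure q = ½ρv² = ½ × 1.21 × 14.1² = 120.3 Pa.
L = q·S·CL = 120.3 × 5.36 × 0.632 = 407 N

L = 407 N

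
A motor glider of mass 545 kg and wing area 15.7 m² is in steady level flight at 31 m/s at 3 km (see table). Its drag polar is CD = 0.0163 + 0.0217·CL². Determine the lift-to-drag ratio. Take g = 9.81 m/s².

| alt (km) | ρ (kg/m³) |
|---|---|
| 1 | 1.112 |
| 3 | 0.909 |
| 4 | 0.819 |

At 3 km, from the table: ρ = 0.909 kg/m³.
Level flight ⇒ L = W = m·g = 545 × 9.81 = 5346.4 N.
Dynamic pressure q = 0.5 × 0.909 × 31² = 436.8 Pa.
Required CL = L/(qS) = 5346.4/(436.8·15.7) = 0.7797.
CD = 0.0163 + 0.0217 × 0.7797² = 0.02949.
L/D = CL/CD = 0.7797 / 0.02949 = 26.4

L/D = 26.4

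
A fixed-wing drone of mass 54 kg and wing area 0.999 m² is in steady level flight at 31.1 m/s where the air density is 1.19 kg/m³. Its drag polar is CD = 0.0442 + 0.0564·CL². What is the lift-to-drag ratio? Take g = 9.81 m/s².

L/D = 10

Weight W = mg = 54 × 9.81 = 529.74 N; in level flight L = W.
q = ½ρv² = ½ × 1.19 × 31.1² = 575.5 Pa.
CL = 2W/(ρv²S) = 2×529.74/(1.19×31.1²×0.999) = 0.9214.
CD = 0.0442 + 0.0564 × 0.9214² = 0.09208.
L/D = CL/CD = 0.9214 / 0.09208 = 10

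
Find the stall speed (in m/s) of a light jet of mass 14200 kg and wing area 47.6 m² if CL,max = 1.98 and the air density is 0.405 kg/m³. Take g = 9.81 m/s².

Weight W = mg = 14200 × 9.81 = 1.393×10^5 N.
V_stall = √(2W/(ρ·S·CL,max)) = √(2 × 1.393×10^5 / (0.405 × 47.6 × 1.98))
V_stall = √7299 = 85.4 m/s

V_stall = 85.4 m/s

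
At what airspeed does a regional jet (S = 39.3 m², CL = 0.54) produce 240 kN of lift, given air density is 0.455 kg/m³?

v = 223 m/s

L = ½ρv²S·CL ⇒ v = √(2L/(ρ·S·CL))
v = √(2 × 2.4×10^5 / (0.455 × 39.3 × 0.54)) = √49710 = 223 m/s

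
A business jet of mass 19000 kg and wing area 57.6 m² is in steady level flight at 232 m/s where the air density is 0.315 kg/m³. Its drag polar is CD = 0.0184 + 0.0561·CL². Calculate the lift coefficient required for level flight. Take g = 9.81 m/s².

CL = 0.382

In steady level flight, lift balances weight: W = mg = 19000 × 9.81 = 1.8639×10^5 N.
Dynamic pressure q = 0.5 × 0.315 × 232² = 8477 Pa.
CL = W/(q·S) = 1.8639×10^5 / (8477 × 57.6) = 0.3817.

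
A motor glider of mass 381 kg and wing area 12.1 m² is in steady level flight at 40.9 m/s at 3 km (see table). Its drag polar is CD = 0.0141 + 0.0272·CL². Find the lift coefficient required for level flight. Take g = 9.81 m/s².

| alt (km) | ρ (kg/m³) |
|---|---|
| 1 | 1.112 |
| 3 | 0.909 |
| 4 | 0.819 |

CL = 0.406

At 3 km, from the table: ρ = 0.909 kg/m³.
In steady level flight, lift balances weight: W = mg = 381 × 9.81 = 3737.6 N.
Dynamic pressure q = 0.5 × 0.909 × 40.9² = 760.3 Pa.
Required CL = L/(qS) = 3737.6/(760.3·12.1) = 0.4063.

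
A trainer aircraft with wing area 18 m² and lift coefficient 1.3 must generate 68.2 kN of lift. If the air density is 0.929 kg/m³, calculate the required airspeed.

v = 79.2 m/s

L = ½ρv²S·CL ⇒ v = √(2L/(ρ·S·CL))
v = √(2 × 68200 / (0.929 × 18 × 1.3)) = √6275 = 79.2 m/s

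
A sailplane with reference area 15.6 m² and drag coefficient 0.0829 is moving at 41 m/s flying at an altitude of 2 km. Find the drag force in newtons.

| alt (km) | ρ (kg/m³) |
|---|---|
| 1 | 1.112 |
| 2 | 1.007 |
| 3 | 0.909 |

At 2 km, from the table: ρ = 1.007 kg/m³.
D = ½ρv²S·CD = ½ × 1.007 × 41² × 15.6 × 0.0829 = 1090 N

D = 1090 N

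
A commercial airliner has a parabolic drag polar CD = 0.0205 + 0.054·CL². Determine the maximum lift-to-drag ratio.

For CD = CD0 + K·CL², (L/D)max occurs at CL* = √(CD0/K) and equals 1/(2√(K·CD0)).
(L/D)max = 1/(2√(0.054 × 0.0205)) = 1/(2 × 0.03327) = 15

(L/D)max = 15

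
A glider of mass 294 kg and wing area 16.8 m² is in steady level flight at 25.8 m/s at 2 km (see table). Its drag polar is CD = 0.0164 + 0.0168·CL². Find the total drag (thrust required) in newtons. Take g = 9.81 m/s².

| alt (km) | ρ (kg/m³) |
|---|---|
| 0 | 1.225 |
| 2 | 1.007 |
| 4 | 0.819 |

At 2 km, from the table: ρ = 1.007 kg/m³.
Level flight ⇒ L = W = m·g = 294 × 9.81 = 2884.1 N.
Dynamic pressure q = 0.5 × 1.007 × 25.8² = 335.1 Pa.
CL = 2W/(ρv²S) = 2×2884.1/(1.007×25.8²×16.8) = 0.5122.
CD = 0.0164 + 0.0168 × 0.5122² = 0.02081.
D = q·S·CD = 335.1 × 16.8 × 0.02081 = 117.2 N

D = 117 N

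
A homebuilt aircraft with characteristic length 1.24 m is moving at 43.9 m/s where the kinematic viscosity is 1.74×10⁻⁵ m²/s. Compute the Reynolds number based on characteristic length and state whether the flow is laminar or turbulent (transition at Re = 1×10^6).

Re = v·c/ν = 43.9 × 1.24 / (1.74×10⁻⁵) = 3.13×10^6
Since 3.13×10^6 > 1×10^6, the flow is turbulent.

Re = 3.13×10^6 (turbulent)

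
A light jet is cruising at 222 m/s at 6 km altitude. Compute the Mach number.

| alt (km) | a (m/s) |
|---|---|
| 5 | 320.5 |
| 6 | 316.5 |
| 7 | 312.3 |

M = 0.701

At 6 km, from the table: a = 316.5 m/s.
M = v/a = 222 / 316.5 = 0.701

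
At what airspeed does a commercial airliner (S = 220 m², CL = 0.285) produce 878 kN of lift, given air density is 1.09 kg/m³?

L = ½ρv²S·CL ⇒ v = √(2L/(ρ·S·CL))
v = √(2 × 8.78×10^5 / (1.09 × 220 × 0.285)) = √25690 = 160 m/s

v = 160 m/s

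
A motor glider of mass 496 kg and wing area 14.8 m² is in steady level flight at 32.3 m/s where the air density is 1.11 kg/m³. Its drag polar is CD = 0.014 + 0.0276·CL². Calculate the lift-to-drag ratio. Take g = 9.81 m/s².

In steady level flight, lift balances weight: W = mg = 496 × 9.81 = 4865.8 N.
q = ½ρv² = ½ × 1.11 × 32.3² = 579 Pa.
Required CL = L/(qS) = 4865.8/(579·14.8) = 0.5678.
CD = 0.014 + 0.0276 × 0.5678² = 0.0229.
L/D = CL/CD = 0.5678 / 0.0229 = 24.8

L/D = 24.8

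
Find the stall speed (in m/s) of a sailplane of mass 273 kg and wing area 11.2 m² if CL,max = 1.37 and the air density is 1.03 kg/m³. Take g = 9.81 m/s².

V_stall = 18.4 m/s

At stall, lift equals weight: L = W = m·g = 273 × 9.81 = 2678 N.
From L = ½ρV²S·CL,max = W: V_stall = √(2W/(ρSCL,max)) = √(2·2678/(1.03·11.2·1.37))
V_stall = √338.9 = 18.4 m/s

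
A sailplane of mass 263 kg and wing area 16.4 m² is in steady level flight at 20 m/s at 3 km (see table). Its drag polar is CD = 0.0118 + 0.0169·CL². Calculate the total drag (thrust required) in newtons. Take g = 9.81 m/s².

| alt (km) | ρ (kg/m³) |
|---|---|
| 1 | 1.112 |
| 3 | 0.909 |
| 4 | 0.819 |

At 3 km, from the table: ρ = 0.909 kg/m³.
In steady level flight, lift balances weight: W = mg = 263 × 9.81 = 2580 N.
q = ½ρv² = ½ × 0.909 × 20² = 181.8 Pa.
CL = 2W/(ρv²S) = 2×2580/(0.909×20²×16.4) = 0.8653.
CD = 0.0118 + 0.0169 × 0.8653² = 0.02445.
D = q·S·CD = 181.8 × 16.4 × 0.02445 = 72.91 N

D = 72.9 N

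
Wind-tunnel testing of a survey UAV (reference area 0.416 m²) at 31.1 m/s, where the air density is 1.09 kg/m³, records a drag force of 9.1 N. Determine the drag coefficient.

From D = ½ρv²S·CD, rearranging gives CD = 2D/(ρv²S).
CD = 2 × 9.1 / (1.09 × 31.1² × 0.416) = 0.0415

CD = 0.0415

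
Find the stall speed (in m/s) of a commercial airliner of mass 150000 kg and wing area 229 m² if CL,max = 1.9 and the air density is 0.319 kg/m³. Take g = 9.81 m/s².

V_stall = 146 m/s

Weight W = mg = 150000 × 9.81 = 1.472×10^6 N.
V_stall = √(2W/(ρ·S·CL,max)) = √(2 × 1.472×10^6 / (0.319 × 229 × 1.9))
V_stall = √21200 = 146 m/s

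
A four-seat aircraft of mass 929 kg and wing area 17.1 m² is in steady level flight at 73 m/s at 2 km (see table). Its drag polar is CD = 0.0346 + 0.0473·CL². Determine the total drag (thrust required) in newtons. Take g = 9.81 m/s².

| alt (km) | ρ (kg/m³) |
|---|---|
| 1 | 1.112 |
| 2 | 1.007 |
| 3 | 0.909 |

At 2 km, from the table: ρ = 1.007 kg/m³.
Weight W = mg = 929 × 9.81 = 9113.5 N; in level flight L = W.
q = ½ρv² = ½ × 1.007 × 73² = 2683 Pa.
CL = 2W/(ρv²S) = 2×9113.5/(1.007×73²×17.1) = 0.1986.
CD = 0.0346 + 0.0473 × 0.1986² = 0.03647.
D = q·S·CD = 2683 × 17.1 × 0.03647 = 1673 N

D = 1670 N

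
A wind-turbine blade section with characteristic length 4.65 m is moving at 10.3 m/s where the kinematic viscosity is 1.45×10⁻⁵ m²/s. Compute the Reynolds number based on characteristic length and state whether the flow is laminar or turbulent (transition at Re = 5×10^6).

Re = 3.3×10^6 (laminar)

Re = v·c/ν = 10.3 × 4.65 / (1.45×10⁻⁵) = 3.3×10^6
Since 3.3×10^6 < 5×10^6, the flow is laminar.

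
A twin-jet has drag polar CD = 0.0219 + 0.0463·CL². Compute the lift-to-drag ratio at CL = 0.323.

L/D = 12.1

CD = 0.0219 + 0.0463 × 0.323² = 0.02673
L/D = CL/CD = 0.323 / 0.02673 = 12.1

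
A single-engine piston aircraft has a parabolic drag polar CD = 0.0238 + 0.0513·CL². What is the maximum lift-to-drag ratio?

(L/D)max = 14.3

For CD = CD0 + K·CL², (L/D)max occurs at CL* = √(CD0/K) and equals 1/(2√(K·CD0)).
(L/D)max = 1/(2√(0.0513 × 0.0238)) = 1/(2 × 0.03494) = 14.3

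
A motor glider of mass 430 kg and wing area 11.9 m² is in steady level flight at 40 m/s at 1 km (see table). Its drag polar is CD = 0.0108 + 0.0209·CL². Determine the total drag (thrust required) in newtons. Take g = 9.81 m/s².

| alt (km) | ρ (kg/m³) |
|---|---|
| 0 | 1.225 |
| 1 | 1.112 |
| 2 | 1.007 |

At 1 km, from the table: ρ = 1.112 kg/m³.
Level flight ⇒ L = W = m·g = 430 × 9.81 = 4218.3 N.
Dynamic pressure q = 0.5 × 1.112 × 40² = 889.6 Pa.
Required CL = L/(qS) = 4218.3/(889.6·11.9) = 0.3985.
CD = 0.0108 + 0.0209 × 0.3985² = 0.01412.
D = q·S·CD = 889.6 × 11.9 × 0.01412 = 149.5 N

D = 149 N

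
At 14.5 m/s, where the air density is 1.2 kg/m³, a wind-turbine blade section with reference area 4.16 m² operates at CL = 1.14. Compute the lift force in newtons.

L = ½ρv²S·CL = ½ × 1.2 × 14.5² × 4.16 × 1.14 = 598 N

L = 598 N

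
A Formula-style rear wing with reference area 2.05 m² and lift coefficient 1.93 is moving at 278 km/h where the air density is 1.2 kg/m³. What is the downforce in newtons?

Convert speed: v = 278 km/h ÷ 3.6 = 77.22 m/s.
L = ½ρv²S·CL = ½ × 1.2 × 77.22² × 2.05 × 1.93 = 14200 N ≈ 14.2 kN

L = 14200 N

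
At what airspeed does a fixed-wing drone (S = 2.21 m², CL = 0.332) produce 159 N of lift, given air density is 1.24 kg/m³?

v = 18.7 m/s

L = ½ρv²S·CL ⇒ v = √(2L/(ρ·S·CL))
v = √(2 × 159 / (1.24 × 2.21 × 0.332)) = √349.5 = 18.7 m/s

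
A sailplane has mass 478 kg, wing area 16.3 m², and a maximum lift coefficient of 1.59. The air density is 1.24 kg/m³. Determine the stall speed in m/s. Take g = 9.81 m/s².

Weight W = mg = 478 × 9.81 = 4689 N.
From L = ½ρV²S·CL,max = W: V_stall = √(2W/(ρSCL,max)) = √(2·4689/(1.24·16.3·1.59))
V_stall = √291.8 = 17.1 m/s

V_stall = 17.1 m/s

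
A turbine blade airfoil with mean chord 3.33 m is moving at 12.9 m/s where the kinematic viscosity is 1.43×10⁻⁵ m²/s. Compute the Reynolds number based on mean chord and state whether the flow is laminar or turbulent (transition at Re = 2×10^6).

Re = 3×10^6 (turbulent)

Re = v·c/ν = 12.9 × 3.33 / (1.43×10⁻⁵) = 3×10^6
Since 3×10^6 > 2×10^6, the flow is turbulent.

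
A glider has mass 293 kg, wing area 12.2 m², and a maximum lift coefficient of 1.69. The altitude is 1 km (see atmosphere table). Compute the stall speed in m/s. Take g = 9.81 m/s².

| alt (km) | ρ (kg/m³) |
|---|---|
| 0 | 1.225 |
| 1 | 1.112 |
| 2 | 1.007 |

V_stall = 15.8 m/s

At 1 km, from the table: ρ = 1.112 kg/m³.
Weight W = mg = 293 × 9.81 = 2874 N.
From L = ½ρV²S·CL,max = W: V_stall = √(2W/(ρSCL,max)) = √(2·2874/(1.112·12.2·1.69))
V_stall = √250.7 = 15.8 m/s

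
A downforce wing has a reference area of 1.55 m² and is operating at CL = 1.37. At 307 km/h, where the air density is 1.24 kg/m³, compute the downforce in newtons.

L = 9570 N

Convert speed: v = 307 km/h ÷ 3.6 = 85.28 m/s.
L = ½ρv²S·CL = ½ × 1.24 × 85.28² × 1.55 × 1.37 = 9570 N ≈ 9.57 kN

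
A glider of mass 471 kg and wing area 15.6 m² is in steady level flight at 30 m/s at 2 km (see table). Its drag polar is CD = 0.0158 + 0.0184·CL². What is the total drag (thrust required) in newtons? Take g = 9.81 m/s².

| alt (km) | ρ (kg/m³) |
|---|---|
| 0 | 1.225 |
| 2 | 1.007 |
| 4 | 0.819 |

At 2 km, from the table: ρ = 1.007 kg/m³.
Weight W = mg = 471 × 9.81 = 4620.5 N; in level flight L = W.
q = ½ρv² = ½ × 1.007 × 30² = 453.1 Pa.
CL = W/(q·S) = 4620.5 / (453.1 × 15.6) = 0.6536.
CD = 0.0158 + 0.0184 × 0.6536² = 0.02366.
D = q·S·CD = 453.1 × 15.6 × 0.02366 = 167.3 N

D = 167 N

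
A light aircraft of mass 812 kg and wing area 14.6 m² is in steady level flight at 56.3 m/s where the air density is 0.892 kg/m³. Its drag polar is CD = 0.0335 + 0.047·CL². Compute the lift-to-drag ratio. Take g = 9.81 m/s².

In steady level flight, lift balances weight: W = mg = 812 × 9.81 = 7965.7 N.
Dynamic pressure q = 0.5 × 0.892 × 56.3² = 1414 Pa.
Required CL = L/(qS) = 7965.7/(1414·14.6) = 0.3859.
CD = 0.0335 + 0.047 × 0.3859² = 0.0405.
L/D = CL/CD = 0.3859 / 0.0405 = 9.53

L/D = 9.53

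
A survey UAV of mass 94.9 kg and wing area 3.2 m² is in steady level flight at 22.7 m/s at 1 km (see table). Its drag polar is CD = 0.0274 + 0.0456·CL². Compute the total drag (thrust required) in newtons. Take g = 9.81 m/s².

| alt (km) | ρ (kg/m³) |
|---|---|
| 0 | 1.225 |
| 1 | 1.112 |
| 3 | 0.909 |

D = 68.2 N

At 1 km, from the table: ρ = 1.112 kg/m³.
Level flight ⇒ L = W = m·g = 94.9 × 9.81 = 930.97 N.
q = ½ρv² = ½ × 1.112 × 22.7² = 286.5 Pa.
CL = 2W/(ρv²S) = 2×930.97/(1.112×22.7²×3.2) = 1.015.
CD = 0.0274 + 0.0456 × 1.015² = 0.07442.
D = q·S·CD = 286.5 × 3.2 × 0.07442 = 68.23 N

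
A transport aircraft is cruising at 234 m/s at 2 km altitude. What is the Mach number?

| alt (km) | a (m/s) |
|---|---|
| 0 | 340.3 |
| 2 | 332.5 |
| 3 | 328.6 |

At 2 km, from the table: a = 332.5 m/s.
M = v/a = 234 / 332.5 = 0.704

M = 0.704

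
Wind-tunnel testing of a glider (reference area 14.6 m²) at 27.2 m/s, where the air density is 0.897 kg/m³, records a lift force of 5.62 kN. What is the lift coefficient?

From L = ½ρv²S·CL, rearranging gives CL = 2L/(ρv²S).
CL = 2 × 5620 / (0.897 × 27.2² × 14.6) = 1.16

CL = 1.16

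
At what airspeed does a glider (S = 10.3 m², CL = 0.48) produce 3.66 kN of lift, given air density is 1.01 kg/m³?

L = ½ρv²S·CL ⇒ v = √(2L/(ρ·S·CL))
v = √(2 × 3660 / (1.01 × 10.3 × 0.48)) = √1466 = 38.3 m/s

v = 38.3 m/s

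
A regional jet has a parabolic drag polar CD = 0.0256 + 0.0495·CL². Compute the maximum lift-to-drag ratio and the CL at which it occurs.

For CD = CD0 + K·CL², (L/D)max occurs at CL* = √(CD0/K) and equals 1/(2√(K·CD0)).
(L/D)max = 1/(2√(0.0495 × 0.0256)) = 1/(2 × 0.0356) = 14
CL* = √(0.0256/0.0495) = 0.719

(L/D)max = 14, at CL = 0.719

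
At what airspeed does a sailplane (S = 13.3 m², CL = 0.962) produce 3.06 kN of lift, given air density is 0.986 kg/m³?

L = ½ρv²S·CL ⇒ v = √(2L/(ρ·S·CL))
v = √(2 × 3060 / (0.986 × 13.3 × 0.962)) = √485.1 = 22 m/s

v = 22 m/s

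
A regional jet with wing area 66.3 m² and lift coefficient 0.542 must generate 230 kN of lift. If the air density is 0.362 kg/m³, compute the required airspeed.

L = ½ρv²S·CL ⇒ v = √(2L/(ρ·S·CL))
v = √(2 × 2.3×10^5 / (0.362 × 66.3 × 0.542)) = √35360 = 188 m/s

v = 188 m/s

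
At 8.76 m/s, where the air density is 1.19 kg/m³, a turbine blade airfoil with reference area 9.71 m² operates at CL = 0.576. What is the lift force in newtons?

Dynamic pressure q = ½ρv² = ½ × 1.19 × 8.76² = 45.66 Pa.
L = q·S·CL = 45.66 × 9.71 × 0.576 = 255 N

L = 255 N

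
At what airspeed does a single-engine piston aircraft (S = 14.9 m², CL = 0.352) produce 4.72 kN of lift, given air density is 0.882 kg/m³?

v = 45.2 m/s

L = ½ρv²S·CL ⇒ v = √(2L/(ρ·S·CL))
v = √(2 × 4720 / (0.882 × 14.9 × 0.352)) = √2041 = 45.2 m/s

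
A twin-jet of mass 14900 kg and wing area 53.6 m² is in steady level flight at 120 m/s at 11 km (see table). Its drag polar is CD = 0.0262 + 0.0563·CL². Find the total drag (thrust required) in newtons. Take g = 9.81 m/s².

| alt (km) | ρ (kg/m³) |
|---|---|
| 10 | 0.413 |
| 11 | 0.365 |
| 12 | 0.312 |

At 11 km, from the table: ρ = 0.365 kg/m³.
Level flight ⇒ L = W = m·g = 14900 × 9.81 = 1.4617×10^5 N.
Dynamic pressure q = 0.5 × 0.365 × 120² = 2628 Pa.
CL = 2W/(ρv²S) = 2×1.4617×10^5/(0.365×120²×53.6) = 1.038.
CD = 0.0262 + 0.0563 × 1.038² = 0.08682.
D = q·S·CD = 2628 × 53.6 × 0.08682 = 12230 N

D = 12200 N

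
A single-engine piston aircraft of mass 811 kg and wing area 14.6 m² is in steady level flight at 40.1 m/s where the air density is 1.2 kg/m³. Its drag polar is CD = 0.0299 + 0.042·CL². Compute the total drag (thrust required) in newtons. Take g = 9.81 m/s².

D = 610 N

In steady level flight, lift balances weight: W = mg = 811 × 9.81 = 7955.9 N.
Dynamic pressure q = 0.5 × 1.2 × 40.1² = 964.8 Pa.
Required CL = L/(qS) = 7955.9/(964.8·14.6) = 0.5648.
CD = 0.0299 + 0.042 × 0.5648² = 0.0433.
D = q·S·CD = 964.8 × 14.6 × 0.0433 = 609.9 N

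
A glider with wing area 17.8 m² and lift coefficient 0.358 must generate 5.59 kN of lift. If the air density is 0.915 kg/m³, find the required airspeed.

L = ½ρv²S·CL ⇒ v = √(2L/(ρ·S·CL))
v = √(2 × 5590 / (0.915 × 17.8 × 0.358)) = √1917 = 43.8 m/s

v = 43.8 m/s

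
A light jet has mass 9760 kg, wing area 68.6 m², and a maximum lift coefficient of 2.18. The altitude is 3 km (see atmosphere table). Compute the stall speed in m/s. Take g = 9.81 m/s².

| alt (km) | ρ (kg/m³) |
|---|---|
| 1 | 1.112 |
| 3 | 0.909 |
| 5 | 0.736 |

V_stall = 37.5 m/s

At 3 km, from the table: ρ = 0.909 kg/m³.
Weight W = mg = 9760 × 9.81 = 95750 N.
From L = ½ρV²S·CL,max = W: V_stall = √(2W/(ρSCL,max)) = √(2·95750/(0.909·68.6·2.18))
V_stall = √1409 = 37.5 m/s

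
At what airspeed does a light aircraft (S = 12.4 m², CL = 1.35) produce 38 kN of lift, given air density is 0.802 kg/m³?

v = 75.2 m/s

L = ½ρv²S·CL ⇒ v = √(2L/(ρ·S·CL))
v = √(2 × 38000 / (0.802 × 12.4 × 1.35)) = √5661 = 75.2 m/s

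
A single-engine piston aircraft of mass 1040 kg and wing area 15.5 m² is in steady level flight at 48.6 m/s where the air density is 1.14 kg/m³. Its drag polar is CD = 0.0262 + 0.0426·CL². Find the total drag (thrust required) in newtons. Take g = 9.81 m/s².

D = 759 N

Level flight ⇒ L = W = m·g = 1040 × 9.81 = 10202 N.
Dynamic pressure q = 0.5 × 1.14 × 48.6² = 1346 Pa.
Required CL = L/(qS) = 10202/(1346·15.5) = 0.4889.
CD = 0.0262 + 0.0426 × 0.4889² = 0.03638.
D = q·S·CD = 1346 × 15.5 × 0.03638 = 759.2 N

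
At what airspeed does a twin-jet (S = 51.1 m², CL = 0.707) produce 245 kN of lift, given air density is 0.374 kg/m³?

v = 190 m/s

L = ½ρv²S·CL ⇒ v = √(2L/(ρ·S·CL))
v = √(2 × 2.45×10^5 / (0.374 × 51.1 × 0.707)) = √36260 = 190 m/s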